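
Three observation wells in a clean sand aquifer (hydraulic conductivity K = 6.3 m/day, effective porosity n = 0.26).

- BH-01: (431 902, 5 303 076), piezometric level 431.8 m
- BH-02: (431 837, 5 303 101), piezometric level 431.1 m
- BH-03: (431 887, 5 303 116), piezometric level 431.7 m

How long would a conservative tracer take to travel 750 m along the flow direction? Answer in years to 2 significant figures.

7.3 years

Taking BH-01 as reference: BH-02−BH-01 = (-65, 25, -0.7); BH-03−BH-01 = (-15, 40, -0.1).
Determinant of the coordinate differences = (-65)·40 − (-15)·25 = -2225.
∂h/∂x = [(-0.7)·40 − (-0.1)·25] / -2225 = +0.01146
∂h/∂y = [(-65)·(-0.1) − (-15)·(-0.7)] / -2225 = +0.001798
|∇h| = √(0.01146² + 0.001798²) = 0.0116
Seepage velocity v = K·i/n = 6.3 × 0.0116 / 0.26 = 0.2811 m/day.
t = 750 / 0.2811 = 2668 days = 7.3 years.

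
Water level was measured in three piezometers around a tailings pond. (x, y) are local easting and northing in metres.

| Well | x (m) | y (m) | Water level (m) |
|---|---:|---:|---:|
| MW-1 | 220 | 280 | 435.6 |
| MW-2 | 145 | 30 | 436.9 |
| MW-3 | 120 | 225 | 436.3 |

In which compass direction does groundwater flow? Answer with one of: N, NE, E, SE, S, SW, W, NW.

Taking MW-1 as reference: MW-2−MW-1 = (-75, -250, +1.3); MW-3−MW-1 = (-100, -55, +0.7).
Determinant of the coordinate differences = (-75)·(-55) − (-100)·(-250) = -20875.
∂h/∂x = [(+1.3)·(-55) − (+0.7)·(-250)] / -20875 = -0.004958
∂h/∂y = [(-75)·(+0.7) − (-100)·(+1.3)] / -20875 = -0.003713
Flow = −∇h = (+0.004958 east, +0.003713 north), which points northeast.

NE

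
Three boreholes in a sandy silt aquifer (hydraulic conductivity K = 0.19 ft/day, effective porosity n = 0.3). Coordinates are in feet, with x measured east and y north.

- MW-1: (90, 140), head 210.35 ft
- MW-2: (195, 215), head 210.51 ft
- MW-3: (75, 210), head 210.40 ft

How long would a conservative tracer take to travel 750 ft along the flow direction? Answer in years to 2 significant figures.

Differences from MW-1: to MW-2 (Δx, Δy, Δh) = (105, 75, +0.16); to MW-3 = (-15, 70, +0.05).
Solve a·Δx + b·Δy = Δh: det = 105·70 − (-15)·75 = 8475.
∂h/∂x = [(+0.16)·70 − (+0.05)·75] / 8475 = +0.0008791
∂h/∂y = [105·(+0.05) − (-15)·(+0.16)] / 8475 = +0.0009027
|∇h| = √(0.0008791² + 0.0009027²) = 0.00126
Seepage velocity v = K·i/n = 0.19 × 0.00126 / 0.3 = 0.000798 ft/day.
t = 750 / 0.000798 = 9.398e+05 days = 2.57e+03 years.

2600 years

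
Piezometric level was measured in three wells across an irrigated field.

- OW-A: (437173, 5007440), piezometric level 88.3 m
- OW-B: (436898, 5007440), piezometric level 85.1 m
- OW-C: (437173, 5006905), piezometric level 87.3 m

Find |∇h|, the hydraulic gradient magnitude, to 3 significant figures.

∂h/∂x = (85.1 − 88.3) / (436898 − 437173) = +0.01164
∂h/∂y = (87.3 − 88.3) / (5006905 − 5007440) = +0.001869
|∇h| = √(0.01164² + 0.001869²) = 0.01179

0.0118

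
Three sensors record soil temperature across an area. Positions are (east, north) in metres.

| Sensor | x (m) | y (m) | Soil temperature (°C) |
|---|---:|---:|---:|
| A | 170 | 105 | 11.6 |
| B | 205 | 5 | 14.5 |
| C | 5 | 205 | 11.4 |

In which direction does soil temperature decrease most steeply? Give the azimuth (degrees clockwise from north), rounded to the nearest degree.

Differences from A: to B (Δx, Δy, Δh) = (35, -100, +2.9); to C = (-165, 100, -0.2).
Solve a·Δx + b·Δy = ΔT: det = 35·100 − (-165)·(-100) = -13000.
∂T/∂x = [(+2.9)·100 − (-0.2)·(-100)] / -13000 = -0.02077
∂T/∂y = [35·(-0.2) − (-165)·(+2.9)] / -13000 = -0.03627
Steepest decrease is along −∇f: components (+0.02077 E, +0.03627 N).
Azimuth = atan2(+0.02077, +0.03627) = 29.8° ≈ 030°.

030°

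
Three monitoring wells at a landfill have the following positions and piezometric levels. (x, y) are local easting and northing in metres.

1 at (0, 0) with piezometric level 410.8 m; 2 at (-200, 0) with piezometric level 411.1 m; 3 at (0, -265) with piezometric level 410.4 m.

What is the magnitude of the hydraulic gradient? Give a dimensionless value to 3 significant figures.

0.00213

∂h/∂x = (411.1 − 410.8) / (-200 − 0) = -0.001500
∂h/∂y = (410.4 − 410.8) / (-265 − 0) = +0.001509
|∇h| = √(-0.001500² + 0.001509²) = 0.002128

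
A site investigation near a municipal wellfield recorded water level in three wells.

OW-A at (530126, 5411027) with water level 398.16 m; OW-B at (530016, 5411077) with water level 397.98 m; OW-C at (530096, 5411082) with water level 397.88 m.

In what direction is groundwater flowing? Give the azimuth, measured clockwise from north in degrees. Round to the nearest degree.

009°

Taking OW-A as reference: OW-B−OW-A = (-110, 50, -0.18); OW-C−OW-A = (-30, 55, -0.28).
Determinant of the coordinate differences = (-110)·55 − (-30)·50 = -4550.
∂h/∂x = [(-0.18)·55 − (-0.28)·50] / -4550 = -0.0009011
∂h/∂y = [(-110)·(-0.28) − (-30)·(-0.18)] / -4550 = -0.005582
Flow direction (−∇h) has components (+0.0009011 E, +0.005582 N).
Azimuth = atan2(E, N) = atan2(+0.0009011, +0.005582) = 9.2° ≈ 009°.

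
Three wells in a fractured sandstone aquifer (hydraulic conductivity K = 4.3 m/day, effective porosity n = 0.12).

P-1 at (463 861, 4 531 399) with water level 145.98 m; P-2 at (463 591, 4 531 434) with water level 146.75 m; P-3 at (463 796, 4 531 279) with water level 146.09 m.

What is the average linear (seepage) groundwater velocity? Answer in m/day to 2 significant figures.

0.10 m/day

Three-point gradient (reference P-1): Δ to P-2 = (-270, 35, +0.77), Δ to P-3 = (-65, -120, +0.11).
∂h/∂x = -0.002776, ∂h/∂y = +0.0005869 (det = 34675).
|∇h| = √(-0.002776² + 0.0005869²) = 0.002837
Seepage velocity v = K·i/n = 4.3 × 0.002837 / 0.12 = 0.1017 m/day.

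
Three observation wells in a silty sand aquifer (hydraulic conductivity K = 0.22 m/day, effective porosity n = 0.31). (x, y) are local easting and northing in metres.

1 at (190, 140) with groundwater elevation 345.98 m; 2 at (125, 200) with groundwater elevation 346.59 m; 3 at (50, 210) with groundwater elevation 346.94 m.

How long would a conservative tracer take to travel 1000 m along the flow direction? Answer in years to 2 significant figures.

540 years

Taking 1 as reference: 2−1 = (-65, 60, +0.61); 3−1 = (-140, 70, +0.96).
Determinant of the coordinate differences = (-65)·70 − (-140)·60 = 3850.
∂h/∂x = [(+0.61)·70 − (+0.96)·60] / 3850 = -0.003870
∂h/∂y = [(-65)·(+0.96) − (-140)·(+0.61)] / 3850 = +0.005974
|∇h| = √(-0.003870² + 0.005974²) = 0.007118
Seepage velocity v = K·i/n = 0.22 × 0.007118 / 0.31 = 0.005051 m/day.
t = 1000 / 0.005051 = 1.98e+05 days = 542 years.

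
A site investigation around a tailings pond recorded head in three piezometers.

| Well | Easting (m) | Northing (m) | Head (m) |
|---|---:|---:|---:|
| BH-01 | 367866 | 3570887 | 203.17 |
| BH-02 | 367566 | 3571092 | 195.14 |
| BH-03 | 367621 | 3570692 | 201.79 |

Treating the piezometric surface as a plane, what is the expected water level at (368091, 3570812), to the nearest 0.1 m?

Taking BH-01 as reference: BH-02−BH-01 = (-300, 205, -8.03); BH-03−BH-01 = (-245, -195, -1.38).
Determinant of the coordinate differences = (-300)·(-195) − (-245)·205 = 108725.
∂h/∂x = [(-8.03)·(-195) − (-1.38)·205] / 108725 = +0.01700
∂h/∂y = [(-300)·(-1.38) − (-245)·(-8.03)] / 108725 = -0.01429
h(368091, 3570812) = 203.17 + (+0.01700)·(225) + (-0.01429)·(-75) = 203.17 +3.826 +1.072 = 208.067 m.

208.1 m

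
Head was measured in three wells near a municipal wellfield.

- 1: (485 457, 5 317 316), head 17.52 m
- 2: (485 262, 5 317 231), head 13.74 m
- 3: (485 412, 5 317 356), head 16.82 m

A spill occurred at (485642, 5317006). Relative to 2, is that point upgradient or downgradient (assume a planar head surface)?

Taking 1 as reference: 2−1 = (-195, -85, -3.78); 3−1 = (-45, 40, -0.70).
Solve a·Δx + b·Δy = Δh: det = (-195)·40 − (-45)·(-85) = -11625.
∂h/∂x = [(-3.78)·40 − (-0.70)·(-85)] / -11625 = +0.01812
∂h/∂y = [(-195)·(-0.70) − (-45)·(-3.78)] / -11625 = +0.002890
Head at (485642, 5317006) = 17.52 + (+0.01812)·(185) + (+0.002890)·(-310) = 19.98 m.
That is higher than the 13.74 m at 2, so the point is upgradient.

upgradient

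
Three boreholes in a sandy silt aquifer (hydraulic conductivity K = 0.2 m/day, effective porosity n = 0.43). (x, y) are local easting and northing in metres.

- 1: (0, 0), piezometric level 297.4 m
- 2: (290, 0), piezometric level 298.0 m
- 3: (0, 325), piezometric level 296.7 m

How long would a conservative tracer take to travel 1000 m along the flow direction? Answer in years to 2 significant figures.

∂h/∂x = (298.0 − 297.4) / (290 − 0) = +0.002069
∂h/∂y = (296.7 − 297.4) / (325 − 0) = -0.002154
|∇h| = √(0.002069² + -0.002154²) = 0.002987
Seepage velocity v = K·i/n = 0.2 × 0.002987 / 0.43 = 0.001389 m/day.
t = 1000 / 0.001389 = 7.199e+05 days = 1.97e+03 years.

2000 years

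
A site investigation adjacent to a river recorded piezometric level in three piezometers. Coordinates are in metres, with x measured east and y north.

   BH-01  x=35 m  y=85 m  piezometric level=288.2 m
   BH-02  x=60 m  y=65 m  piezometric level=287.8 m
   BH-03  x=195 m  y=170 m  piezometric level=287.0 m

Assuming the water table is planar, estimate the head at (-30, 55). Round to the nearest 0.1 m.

Differences from BH-01: to BH-02 (Δx, Δy, Δh) = (25, -20, -0.4); to BH-03 = (160, 85, -1.2).
Determinant of the coordinate differences = 25·85 − 160·(-20) = 5325.
∂h/∂x = [(-0.4)·85 − (-1.2)·(-20)] / 5325 = -0.01089
∂h/∂y = [25·(-1.2) − 160·(-0.4)] / 5325 = +0.006385
h(-30, 55) = 288.2 + (-0.01089)·(-65) + (+0.006385)·(-30) = 288.2 +0.708 -0.192 = 288.716 m.

288.7 m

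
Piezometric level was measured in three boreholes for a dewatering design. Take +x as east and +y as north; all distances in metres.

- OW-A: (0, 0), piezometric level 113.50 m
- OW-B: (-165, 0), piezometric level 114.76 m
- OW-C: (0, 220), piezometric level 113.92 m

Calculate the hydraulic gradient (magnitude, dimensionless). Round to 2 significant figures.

∂h/∂x = (114.76 − 113.50) / (-165 − 0) = -0.007636
∂h/∂y = (113.92 − 113.50) / (220 − 0) = +0.001909
|∇h| = √(-0.007636² + 0.001909²) = 0.007871

0.0079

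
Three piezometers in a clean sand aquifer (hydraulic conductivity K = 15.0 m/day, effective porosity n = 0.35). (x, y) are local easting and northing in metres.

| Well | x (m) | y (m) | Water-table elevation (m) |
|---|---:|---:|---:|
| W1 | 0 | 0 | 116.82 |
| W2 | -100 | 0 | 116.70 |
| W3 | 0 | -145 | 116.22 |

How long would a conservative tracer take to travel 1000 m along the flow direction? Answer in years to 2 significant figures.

15 years

∂h/∂x = (116.70 − 116.82) / (-100 − 0) = +0.001200
∂h/∂y = (116.22 − 116.82) / (-145 − 0) = +0.004138
|∇h| = √(0.001200² + 0.004138²) = 0.004308
Seepage velocity v = K·i/n = 15.0 × 0.004308 / 0.35 = 0.1846 m/day.
t = 1000 / 0.1846 = 5417 days = 14.8 years.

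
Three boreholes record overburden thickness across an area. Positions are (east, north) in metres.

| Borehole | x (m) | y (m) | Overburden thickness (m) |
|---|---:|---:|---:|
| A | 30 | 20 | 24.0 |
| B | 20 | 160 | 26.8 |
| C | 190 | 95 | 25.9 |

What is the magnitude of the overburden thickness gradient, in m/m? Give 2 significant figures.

0.020 m/m

Three-point gradient (reference A): Δ to B = (-10, 140, +2.8), Δ to C = (160, 75, +1.9).
∂d/∂x = +0.002419, ∂d/∂y = +0.02017 (det = -23150).
|∇f| = √(0.002419² + 0.02017²) = 0.02031 m/m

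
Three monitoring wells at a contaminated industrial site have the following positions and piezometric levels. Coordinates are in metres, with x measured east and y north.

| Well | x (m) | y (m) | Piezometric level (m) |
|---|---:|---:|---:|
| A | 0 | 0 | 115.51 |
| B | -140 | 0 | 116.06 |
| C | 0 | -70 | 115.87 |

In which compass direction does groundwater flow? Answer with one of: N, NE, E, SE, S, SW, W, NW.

∂h/∂x = (116.06 − 115.51) / (-140 − 0) = -0.003929
∂h/∂y = (115.87 − 115.51) / (-70 − 0) = -0.005143
Flow = −∇h = (+0.003929 east, +0.005143 north), which points northeast.

NE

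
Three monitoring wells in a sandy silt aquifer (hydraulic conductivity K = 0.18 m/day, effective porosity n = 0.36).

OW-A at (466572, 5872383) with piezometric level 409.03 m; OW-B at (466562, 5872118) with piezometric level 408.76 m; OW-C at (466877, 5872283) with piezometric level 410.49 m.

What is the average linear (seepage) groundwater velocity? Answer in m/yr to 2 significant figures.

0.94 m/yr

Differences from OW-A: to OW-B (Δx, Δy, Δh) = (-10, -265, -0.27); to OW-C = (305, -100, +1.46).
Solve a·Δx + b·Δy = Δh: det = (-10)·(-100) − 305·(-265) = 81825.
∂h/∂x = [(-0.27)·(-100) − (+1.46)·(-265)] / 81825 = +0.005058
∂h/∂y = [(-10)·(+1.46) − 305·(-0.27)] / 81825 = +0.0008280
|∇h| = √(0.005058² + 0.0008280²) = 0.005125
Seepage velocity v = K·i/n = 0.18 × 0.005125 / 0.36 = 0.002563 m/day = 0.9361 m/yr.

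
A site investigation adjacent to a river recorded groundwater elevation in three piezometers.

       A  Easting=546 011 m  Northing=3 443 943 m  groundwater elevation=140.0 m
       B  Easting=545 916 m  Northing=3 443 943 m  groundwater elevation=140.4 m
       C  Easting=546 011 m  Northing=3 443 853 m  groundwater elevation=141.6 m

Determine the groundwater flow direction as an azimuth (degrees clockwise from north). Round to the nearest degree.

013°

∂h/∂x = (140.4 − 140.0) / (545916 − 546011) = -0.004211
∂h/∂y = (141.6 − 140.0) / (3443853 − 3443943) = -0.01778
Flow direction (−∇h) has components (+0.004211 E, +0.01778 N).
Azimuth = atan2(E, N) = atan2(+0.004211, +0.01778) = 13.3° ≈ 013°.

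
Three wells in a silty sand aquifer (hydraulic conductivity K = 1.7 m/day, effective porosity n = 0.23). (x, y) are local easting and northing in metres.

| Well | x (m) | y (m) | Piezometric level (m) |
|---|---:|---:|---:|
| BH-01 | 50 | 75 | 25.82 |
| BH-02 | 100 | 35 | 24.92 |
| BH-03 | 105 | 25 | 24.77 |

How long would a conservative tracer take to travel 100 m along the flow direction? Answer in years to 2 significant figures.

Taking BH-01 as reference: BH-02−BH-01 = (50, -40, -0.90); BH-03−BH-01 = (55, -50, -1.05).
Solve a·Δx + b·Δy = Δh: det = 50·(-50) − 55·(-40) = -300.
∂h/∂x = [(-0.90)·(-50) − (-1.05)·(-40)] / -300 = -0.010000
∂h/∂y = [50·(-1.05) − 55·(-0.90)] / -300 = +0.01000
|∇h| = √(-0.010000² + 0.01000²) = 0.01414
Seepage velocity v = K·i/n = 1.7 × 0.01414 / 0.23 = 0.1045 m/day.
t = 100 / 0.1045 = 956.9 days = 2.62 years.

2.6 years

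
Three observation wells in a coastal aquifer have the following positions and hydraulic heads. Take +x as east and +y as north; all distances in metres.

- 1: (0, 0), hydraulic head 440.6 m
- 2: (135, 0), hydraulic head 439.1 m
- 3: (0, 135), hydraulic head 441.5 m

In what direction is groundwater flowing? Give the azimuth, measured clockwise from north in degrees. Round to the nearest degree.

121°

∂h/∂x = (439.1 − 440.6) / (135 − 0) = -0.01111
∂h/∂y = (441.5 − 440.6) / (135 − 0) = +0.006667
Flow direction (−∇h) has components (+0.01111 E, -0.006667 N).
Azimuth = atan2(E, N) = atan2(+0.01111, -0.006667) = 121.0° ≈ 121°.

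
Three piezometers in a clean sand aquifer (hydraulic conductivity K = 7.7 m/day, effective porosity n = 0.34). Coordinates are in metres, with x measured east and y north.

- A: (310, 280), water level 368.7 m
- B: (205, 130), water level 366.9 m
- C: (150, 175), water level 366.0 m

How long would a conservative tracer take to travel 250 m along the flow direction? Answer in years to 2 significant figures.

Taking A as reference: B−A = (-105, -150, -1.8); C−A = (-160, -105, -2.7).
Solve a·Δx + b·Δy = Δh: det = (-105)·(-105) − (-160)·(-150) = -12975.
∂h/∂x = [(-1.8)·(-105) − (-2.7)·(-150)] / -12975 = +0.01665
∂h/∂y = [(-105)·(-2.7) − (-160)·(-1.8)] / -12975 = +0.0003468
|∇h| = √(0.01665² + 0.0003468²) = 0.01665
Seepage velocity v = K·i/n = 7.7 × 0.01665 / 0.34 = 0.3771 m/day.
t = 250 / 0.3771 = 663 days = 1.82 years.

1.8 years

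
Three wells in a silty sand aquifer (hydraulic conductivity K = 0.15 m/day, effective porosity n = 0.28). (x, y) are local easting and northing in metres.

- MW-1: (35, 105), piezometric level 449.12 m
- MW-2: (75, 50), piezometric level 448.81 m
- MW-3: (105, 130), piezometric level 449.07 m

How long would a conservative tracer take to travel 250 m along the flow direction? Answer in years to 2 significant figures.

280 years

With h = a·x + b·y + c and MW-1 as origin, the differences give:
  40·a + (-55)·b = -0.31
  70·a + 25·b = -0.05
Eliminate b (×25 and ×(-55), subtract): 4850·a = -10.500 → a = ∂h/∂x = -0.002165
Back-substitute: b = ∂h/∂y = +0.004062.
|∇h| = √(-0.002165² + 0.004062²) = 0.004603
Seepage velocity v = K·i/n = 0.15 × 0.004603 / 0.28 = 0.002466 m/day.
t = 250 / 0.002466 = 1.014e+05 days = 278 years.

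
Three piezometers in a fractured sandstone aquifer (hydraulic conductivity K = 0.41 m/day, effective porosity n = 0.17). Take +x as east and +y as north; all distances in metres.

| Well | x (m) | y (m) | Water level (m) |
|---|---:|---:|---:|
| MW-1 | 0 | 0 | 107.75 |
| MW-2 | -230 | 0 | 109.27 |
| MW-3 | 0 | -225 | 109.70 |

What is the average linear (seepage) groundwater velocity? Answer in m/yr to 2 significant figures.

9.6 m/yr

∂h/∂x = (109.27 − 107.75) / (-230 − 0) = -0.006609
∂h/∂y = (109.70 − 107.75) / (-225 − 0) = -0.008667
|∇h| = √(-0.006609² + -0.008667²) = 0.0109
Seepage velocity v = K·i/n = 0.41 × 0.0109 / 0.17 = 0.02629 m/day = 9.602 m/yr.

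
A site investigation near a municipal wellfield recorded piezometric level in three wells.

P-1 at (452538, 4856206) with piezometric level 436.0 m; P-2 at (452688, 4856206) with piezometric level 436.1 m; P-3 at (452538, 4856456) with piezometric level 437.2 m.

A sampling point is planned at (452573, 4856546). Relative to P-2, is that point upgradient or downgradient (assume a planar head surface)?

∂h/∂x = (436.1 − 436.0) / (452688 − 452538) = +0.0006667
∂h/∂y = (437.2 − 436.0) / (4856456 − 4856206) = +0.004800
Head at (452573, 4856546) = 436.0 + (+0.0006667)·(35) + (+0.004800)·(340) = 437.66 m.
That is higher than the 436.1 m at P-2, so the point is upgradient.

upgradient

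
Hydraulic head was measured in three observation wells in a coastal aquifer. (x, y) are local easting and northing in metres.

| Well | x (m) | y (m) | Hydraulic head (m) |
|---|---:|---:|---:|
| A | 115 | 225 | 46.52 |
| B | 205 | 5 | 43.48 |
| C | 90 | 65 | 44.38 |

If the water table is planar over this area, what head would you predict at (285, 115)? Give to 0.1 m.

With h = a·x + b·y + c and A as origin, the differences give:
  90·a + (-220)·b = -3.04
  (-25)·a + (-160)·b = -2.14
Eliminate b (×(-160) and ×(-220), subtract): -19900·a = 15.600 → a = ∂h/∂x = -0.0007839
Back-substitute: b = ∂h/∂y = +0.01350.
h(285, 115) = 46.52 + (-0.0007839)·(170) + (+0.01350)·(-110) = 46.52 -0.133 -1.485 = 44.902 m.

44.9 m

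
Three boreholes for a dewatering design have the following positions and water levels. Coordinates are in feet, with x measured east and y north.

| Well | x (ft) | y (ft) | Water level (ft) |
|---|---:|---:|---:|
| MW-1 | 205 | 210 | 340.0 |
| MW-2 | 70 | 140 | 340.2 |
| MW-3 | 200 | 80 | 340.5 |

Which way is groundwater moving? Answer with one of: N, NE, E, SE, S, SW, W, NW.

N

With h = a·x + b·y + c and MW-1 as origin, the differences give:
  (-135)·a + (-70)·b = +0.2
  (-5)·a + (-130)·b = +0.5
Eliminate b (×(-130) and ×(-70), subtract): 17200·a = 9.00 → a = ∂h/∂x = +0.0005233
Back-substitute: b = ∂h/∂y = -0.003866.
Flow = −∇h = (-0.0005233 east, +0.003866 north), which points north.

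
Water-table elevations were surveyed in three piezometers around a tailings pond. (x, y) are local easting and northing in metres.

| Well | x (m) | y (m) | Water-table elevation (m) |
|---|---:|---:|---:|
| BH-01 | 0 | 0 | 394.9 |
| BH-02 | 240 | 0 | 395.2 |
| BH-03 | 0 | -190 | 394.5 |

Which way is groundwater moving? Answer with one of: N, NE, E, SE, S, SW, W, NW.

SW

∂h/∂x = (395.2 − 394.9) / (240 − 0) = +0.001250
∂h/∂y = (394.5 − 394.9) / (-190 − 0) = +0.002105
Flow = −∇h = (-0.001250 east, -0.002105 north), which points southwest.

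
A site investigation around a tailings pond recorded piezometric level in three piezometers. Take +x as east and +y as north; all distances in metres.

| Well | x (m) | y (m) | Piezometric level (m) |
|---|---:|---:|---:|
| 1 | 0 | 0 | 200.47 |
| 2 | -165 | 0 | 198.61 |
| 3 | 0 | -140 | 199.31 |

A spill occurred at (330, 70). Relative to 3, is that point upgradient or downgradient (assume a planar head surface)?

upgradient

∂h/∂x = (198.61 − 200.47) / (-165 − 0) = +0.01127
∂h/∂y = (199.31 − 200.47) / (-140 − 0) = +0.008286
Head at (330, 70) = 200.47 + (+0.01127)·(330) + (+0.008286)·(70) = 204.77 m.
That is higher than the 199.31 m at 3, so the point is upgradient.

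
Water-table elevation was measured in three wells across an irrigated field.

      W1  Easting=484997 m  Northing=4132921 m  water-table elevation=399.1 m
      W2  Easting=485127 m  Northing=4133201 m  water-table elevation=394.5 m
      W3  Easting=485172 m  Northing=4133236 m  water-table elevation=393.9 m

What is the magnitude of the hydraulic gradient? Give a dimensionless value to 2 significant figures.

Three-point gradient (reference W1): Δ to W2 = (130, 280, -4.6), Δ to W3 = (175, 315, -5.2).
∂h/∂x = -0.0008696, ∂h/∂y = -0.01602 (det = -8050).
|∇h| = √(-0.0008696² + -0.01602²) = 0.01604

0.016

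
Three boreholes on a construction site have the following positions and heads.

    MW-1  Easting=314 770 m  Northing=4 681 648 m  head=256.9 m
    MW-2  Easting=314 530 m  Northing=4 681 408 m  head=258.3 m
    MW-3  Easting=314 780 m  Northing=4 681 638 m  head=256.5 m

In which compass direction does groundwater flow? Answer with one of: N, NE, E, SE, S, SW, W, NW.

With h = a·x + b·y + c and MW-1 as origin, the differences give:
  (-240)·a + (-240)·b = +1.4
  10·a + (-10)·b = -0.4
Eliminate b (×(-10) and ×(-240), subtract): 4800·a = -110.00 → a = ∂h/∂x = -0.02292
Back-substitute: b = ∂h/∂y = +0.01708.
Flow = −∇h = (+0.02292 east, -0.01708 north), which points southeast.

SE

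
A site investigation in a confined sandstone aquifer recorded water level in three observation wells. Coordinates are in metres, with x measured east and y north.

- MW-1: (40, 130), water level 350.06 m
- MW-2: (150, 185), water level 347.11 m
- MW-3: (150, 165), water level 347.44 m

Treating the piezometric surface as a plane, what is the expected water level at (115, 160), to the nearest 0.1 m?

Taking MW-1 as reference: MW-2−MW-1 = (110, 55, -2.95); MW-3−MW-1 = (110, 35, -2.62).
Solve a·Δx + b·Δy = Δh: det = 110·35 − 110·55 = -2200.
∂h/∂x = [(-2.95)·35 − (-2.62)·55] / -2200 = -0.01857
∂h/∂y = [110·(-2.62) − 110·(-2.95)] / -2200 = -0.01650
h(115, 160) = 350.06 + (-0.01857)·(75) + (-0.01650)·(30) = 350.06 -1.393 -0.495 = 348.172 m.

348.2 m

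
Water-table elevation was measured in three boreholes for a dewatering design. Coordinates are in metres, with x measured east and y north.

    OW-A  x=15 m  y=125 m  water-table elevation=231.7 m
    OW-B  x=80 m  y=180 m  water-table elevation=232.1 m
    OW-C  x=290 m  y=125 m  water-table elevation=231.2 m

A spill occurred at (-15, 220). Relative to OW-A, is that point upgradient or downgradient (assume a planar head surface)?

upgradient

Three-point gradient (reference OW-A): Δ to OW-B = (65, 55, +0.4), Δ to OW-C = (275, 0, -0.5).
∂h/∂x = -0.001818, ∂h/∂y = +0.009421 (det = -15125).
Head at (-15, 220) = 231.7 + (-0.001818)·(-30) + (+0.009421)·(95) = 232.65 m.
That is higher than the 231.7 m at OW-A, so the point is upgradient.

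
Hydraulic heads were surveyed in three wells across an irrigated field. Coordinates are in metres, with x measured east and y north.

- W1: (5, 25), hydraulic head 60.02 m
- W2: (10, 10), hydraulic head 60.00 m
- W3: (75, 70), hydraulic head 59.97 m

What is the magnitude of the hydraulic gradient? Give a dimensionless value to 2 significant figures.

0.0016

Taking W1 as reference: W2−W1 = (5, -15, -0.02); W3−W1 = (70, 45, -0.05).
Determinant of the coordinate differences = 5·45 − 70·(-15) = 1275.
∂h/∂x = [(-0.02)·45 − (-0.05)·(-15)] / 1275 = -0.001294
∂h/∂y = [5·(-0.05) − 70·(-0.02)] / 1275 = +0.0009020
|∇h| = √(-0.001294² + 0.0009020²) = 0.001577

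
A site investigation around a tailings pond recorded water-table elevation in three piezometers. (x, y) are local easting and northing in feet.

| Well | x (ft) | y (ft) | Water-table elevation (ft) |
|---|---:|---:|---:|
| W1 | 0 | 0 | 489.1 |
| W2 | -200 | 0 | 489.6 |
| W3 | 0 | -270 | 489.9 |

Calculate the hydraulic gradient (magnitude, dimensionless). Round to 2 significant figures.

0.0039

∂h/∂x = (489.6 − 489.1) / (-200 − 0) = -0.002500
∂h/∂y = (489.9 − 489.1) / (-270 − 0) = -0.002963
|∇h| = √(-0.002500² + -0.002963²) = 0.003877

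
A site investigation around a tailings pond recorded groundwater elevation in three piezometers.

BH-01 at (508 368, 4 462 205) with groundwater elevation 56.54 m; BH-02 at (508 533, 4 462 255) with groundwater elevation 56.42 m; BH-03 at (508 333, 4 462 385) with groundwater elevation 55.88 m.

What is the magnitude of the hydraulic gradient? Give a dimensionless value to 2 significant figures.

With h = a·x + b·y + c and BH-01 as origin, the differences give:
  165·a + 50·b = -0.12
  (-35)·a + 180·b = -0.66
Eliminate b (×180 and ×50, subtract): 31450·a = 11.400 → a = ∂h/∂x = +0.0003625
Back-substitute: b = ∂h/∂y = -0.003596.
|∇h| = √(0.0003625² + -0.003596²) = 0.003614

0.0036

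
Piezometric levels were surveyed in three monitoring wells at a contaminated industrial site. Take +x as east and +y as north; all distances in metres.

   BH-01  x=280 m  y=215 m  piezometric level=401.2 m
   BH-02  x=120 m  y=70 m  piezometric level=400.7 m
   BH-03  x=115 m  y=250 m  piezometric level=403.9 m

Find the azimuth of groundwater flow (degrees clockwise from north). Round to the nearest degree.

With h = a·x + b·y + c and BH-01 as origin, the differences give:
  (-160)·a + (-145)·b = -0.5
  (-165)·a + 35·b = +2.7
Eliminate b (×35 and ×(-145), subtract): -29525·a = 374.00 → a = ∂h/∂x = -0.01267
Back-substitute: b = ∂h/∂y = +0.01743.
Flow direction (−∇h) has components (+0.01267 E, -0.01743 N).
Azimuth = atan2(E, N) = atan2(+0.01267, -0.01743) = 144.0° ≈ 144°.

144°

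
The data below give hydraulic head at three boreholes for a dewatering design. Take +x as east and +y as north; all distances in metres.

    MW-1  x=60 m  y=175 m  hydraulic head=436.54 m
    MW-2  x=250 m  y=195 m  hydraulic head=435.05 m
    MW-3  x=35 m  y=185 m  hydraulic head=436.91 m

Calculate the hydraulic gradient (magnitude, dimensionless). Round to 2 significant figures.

0.017

With h = a·x + b·y + c and MW-1 as origin, the differences give:
  190·a + 20·b = -1.49
  (-25)·a + 10·b = +0.37
Eliminate b (×10 and ×20, subtract): 2400·a = -22.300 → a = ∂h/∂x = -0.009292
Back-substitute: b = ∂h/∂y = +0.01377.
|∇h| = √(-0.009292² + 0.01377²) = 0.01661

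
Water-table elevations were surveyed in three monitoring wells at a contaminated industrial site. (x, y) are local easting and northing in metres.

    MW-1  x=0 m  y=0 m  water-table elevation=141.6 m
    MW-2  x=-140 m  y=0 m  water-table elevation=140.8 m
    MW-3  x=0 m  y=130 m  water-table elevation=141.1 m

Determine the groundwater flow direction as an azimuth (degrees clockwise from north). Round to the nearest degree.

∂h/∂x = (140.8 − 141.6) / (-140 − 0) = +0.005714
∂h/∂y = (141.1 − 141.6) / (130 − 0) = -0.003846
Flow direction (−∇h) has components (-0.005714 E, +0.003846 N).
Azimuth = atan2(E, N) = atan2(-0.005714, +0.003846) = 303.9° ≈ 304°.

304°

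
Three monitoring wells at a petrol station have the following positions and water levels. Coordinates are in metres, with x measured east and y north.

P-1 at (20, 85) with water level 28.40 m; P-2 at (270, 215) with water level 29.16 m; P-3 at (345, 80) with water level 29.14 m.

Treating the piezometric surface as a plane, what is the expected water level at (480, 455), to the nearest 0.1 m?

With h = a·x + b·y + c and P-1 as origin, the differences give:
  250·a + 130·b = +0.76
  325·a + (-5)·b = +0.74
Eliminate b (×(-5) and ×130, subtract): -43500·a = -100.000 → a = ∂h/∂x = +0.002299
Back-substitute: b = ∂h/∂y = +0.001425.
h(480, 455) = 28.40 + (+0.002299)·(460) + (+0.001425)·(370) = 28.40 +1.057 +0.527 = 29.985 m.

30.0 m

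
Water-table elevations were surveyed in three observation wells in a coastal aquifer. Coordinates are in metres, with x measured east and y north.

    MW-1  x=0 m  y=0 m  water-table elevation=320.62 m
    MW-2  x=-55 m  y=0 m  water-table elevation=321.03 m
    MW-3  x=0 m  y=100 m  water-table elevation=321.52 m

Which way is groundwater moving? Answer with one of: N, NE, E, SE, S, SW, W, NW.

∂h/∂x = (321.03 − 320.62) / (-55 − 0) = -0.007455
∂h/∂y = (321.52 − 320.62) / (100 − 0) = +0.009000
Flow = −∇h = (+0.007455 east, -0.009000 north), which points southeast.

SE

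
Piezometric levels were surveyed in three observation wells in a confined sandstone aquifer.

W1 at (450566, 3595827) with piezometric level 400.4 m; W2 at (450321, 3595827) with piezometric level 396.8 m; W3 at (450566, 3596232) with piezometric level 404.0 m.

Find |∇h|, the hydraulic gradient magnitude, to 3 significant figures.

0.0172

∂h/∂x = (396.8 − 400.4) / (450321 − 450566) = +0.01469
∂h/∂y = (404.0 − 400.4) / (3596232 − 3595827) = +0.008889
|∇h| = √(0.01469² + 0.008889²) = 0.01717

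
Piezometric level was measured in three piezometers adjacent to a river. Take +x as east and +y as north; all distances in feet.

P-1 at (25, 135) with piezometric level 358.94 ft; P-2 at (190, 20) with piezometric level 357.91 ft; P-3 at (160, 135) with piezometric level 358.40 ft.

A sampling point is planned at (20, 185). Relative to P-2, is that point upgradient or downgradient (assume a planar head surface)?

With h = a·x + b·y + c and P-1 as origin, the differences give:
  165·a + (-115)·b = -1.03
  135·a + 0·b = -0.54
Eliminate b (×0 and ×(-115), subtract): 15525·a = -62.100 → a = ∂h/∂x = -0.004000
Back-substitute: b = ∂h/∂y = +0.003217.
Head at (20, 185) = 358.94 + (-0.004000)·(-5) + (+0.003217)·(50) = 359.12 ft.
That is higher than the 357.91 ft at P-2, so the point is upgradient.

upgradient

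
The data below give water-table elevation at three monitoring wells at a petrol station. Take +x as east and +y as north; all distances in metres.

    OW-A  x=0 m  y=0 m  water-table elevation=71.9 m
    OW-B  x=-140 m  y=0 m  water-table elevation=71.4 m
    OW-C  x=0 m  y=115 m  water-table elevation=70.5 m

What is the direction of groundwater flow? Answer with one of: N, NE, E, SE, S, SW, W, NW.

N

∂h/∂x = (71.4 − 71.9) / (-140 − 0) = +0.003571
∂h/∂y = (70.5 − 71.9) / (115 − 0) = -0.01217
Flow = −∇h = (-0.003571 east, +0.01217 north), which points north.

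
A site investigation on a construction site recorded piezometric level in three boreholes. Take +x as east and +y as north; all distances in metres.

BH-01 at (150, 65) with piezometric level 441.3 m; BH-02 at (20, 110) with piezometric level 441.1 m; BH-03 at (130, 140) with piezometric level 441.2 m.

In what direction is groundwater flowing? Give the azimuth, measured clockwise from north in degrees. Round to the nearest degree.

311°

Differences from BH-01: to BH-02 (Δx, Δy, Δh) = (-130, 45, -0.2); to BH-03 = (-20, 75, -0.1).
Determinant of the coordinate differences = (-130)·75 − (-20)·45 = -8850.
∂h/∂x = [(-0.2)·75 − (-0.1)·45] / -8850 = +0.001186
∂h/∂y = [(-130)·(-0.1) − (-20)·(-0.2)] / -8850 = -0.001017
Flow direction (−∇h) has components (-0.001186 E, +0.001017 N).
Azimuth = atan2(E, N) = atan2(-0.001186, +0.001017) = 310.6° ≈ 311°.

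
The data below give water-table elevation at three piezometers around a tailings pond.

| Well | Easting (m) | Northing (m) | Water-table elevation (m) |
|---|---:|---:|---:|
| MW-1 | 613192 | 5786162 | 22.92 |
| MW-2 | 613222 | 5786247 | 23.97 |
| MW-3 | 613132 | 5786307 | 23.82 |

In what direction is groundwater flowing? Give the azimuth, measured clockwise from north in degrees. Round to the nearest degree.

220°

Taking MW-1 as reference: MW-2−MW-1 = (30, 85, +1.05); MW-3−MW-1 = (-60, 145, +0.90).
Determinant of the coordinate differences = 30·145 − (-60)·85 = 9450.
∂h/∂x = [(+1.05)·145 − (+0.90)·85] / 9450 = +0.008016
∂h/∂y = [30·(+0.90) − (-60)·(+1.05)] / 9450 = +0.009524
Flow direction (−∇h) has components (-0.008016 E, -0.009524 N).
Azimuth = atan2(E, N) = atan2(-0.008016, -0.009524) = 220.1° ≈ 220°.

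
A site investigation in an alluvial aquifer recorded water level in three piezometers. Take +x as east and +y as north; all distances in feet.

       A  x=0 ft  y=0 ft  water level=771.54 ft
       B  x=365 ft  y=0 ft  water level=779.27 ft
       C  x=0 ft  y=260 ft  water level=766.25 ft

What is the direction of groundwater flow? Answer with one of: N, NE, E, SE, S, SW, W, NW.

∂h/∂x = (779.27 − 771.54) / (365 − 0) = +0.02118
∂h/∂y = (766.25 − 771.54) / (260 − 0) = -0.02035
Flow = −∇h = (-0.02118 east, +0.02035 north), which points northwest.

NW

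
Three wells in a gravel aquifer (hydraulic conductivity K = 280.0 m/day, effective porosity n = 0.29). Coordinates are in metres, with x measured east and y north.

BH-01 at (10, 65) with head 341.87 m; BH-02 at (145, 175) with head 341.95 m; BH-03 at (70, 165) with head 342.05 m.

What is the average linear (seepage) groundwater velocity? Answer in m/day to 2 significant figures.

With h = a·x + b·y + c and BH-01 as origin, the differences give:
  135·a + 110·b = +0.08
  60·a + 100·b = +0.18
Eliminate b (×100 and ×110, subtract): 6900·a = -11.800 → a = ∂h/∂x = -0.001710
Back-substitute: b = ∂h/∂y = +0.002826.
|∇h| = √(-0.001710² + 0.002826²) = 0.003303
Seepage velocity v = K·i/n = 280.0 × 0.003303 / 0.29 = 3.189 m/day.

3.2 m/day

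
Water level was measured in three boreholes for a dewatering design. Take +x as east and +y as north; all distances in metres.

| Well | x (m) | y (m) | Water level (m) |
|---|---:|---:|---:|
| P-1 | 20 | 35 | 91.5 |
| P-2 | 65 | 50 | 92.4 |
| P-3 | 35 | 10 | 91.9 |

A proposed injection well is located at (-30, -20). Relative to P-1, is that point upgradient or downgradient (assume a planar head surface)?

downgradient

With h = a·x + b·y + c and P-1 as origin, the differences give:
  45·a + 15·b = +0.9
  15·a + (-25)·b = +0.4
Eliminate b (×(-25) and ×15, subtract): -1350·a = -28.50 → a = ∂h/∂x = +0.02111
Back-substitute: b = ∂h/∂y = -0.003333.
Head at (-30, -20) = 91.5 + (+0.02111)·(-50) + (-0.003333)·(-55) = 90.63 m.
That is lower than the 91.5 m at P-1, so the point is downgradient.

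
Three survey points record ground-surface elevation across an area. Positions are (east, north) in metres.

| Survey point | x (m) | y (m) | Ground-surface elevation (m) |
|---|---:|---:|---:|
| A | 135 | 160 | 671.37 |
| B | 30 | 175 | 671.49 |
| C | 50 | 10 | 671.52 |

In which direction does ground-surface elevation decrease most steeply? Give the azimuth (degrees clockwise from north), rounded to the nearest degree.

Three-point gradient (reference A): Δ to B = (-105, 15, +0.12), Δ to C = (-85, -150, +0.15).
∂z/∂x = -0.001189, ∂z/∂y = -0.0003260 (det = 17025).
Steepest decrease is along −∇f: components (+0.001189 E, +0.0003260 N).
Azimuth = atan2(+0.001189, +0.0003260) = 74.7° ≈ 075°.

075°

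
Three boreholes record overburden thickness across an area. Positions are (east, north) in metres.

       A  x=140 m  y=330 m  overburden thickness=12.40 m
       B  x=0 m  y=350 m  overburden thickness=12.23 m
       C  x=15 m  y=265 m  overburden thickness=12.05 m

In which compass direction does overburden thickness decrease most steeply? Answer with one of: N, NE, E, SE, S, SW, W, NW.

With d = a·x + b·y + c and A as origin, the differences give:
  (-140)·a + 20·b = -0.17
  (-125)·a + (-65)·b = -0.35
Eliminate b (×(-65) and ×20, subtract): 11600·a = 18.050 → a = ∂d/∂x = +0.001556
Back-substitute: b = ∂d/∂y = +0.002392.
Steepest decrease is along −∇f = (-0.001556 E, -0.002392 N) → southwest.

SW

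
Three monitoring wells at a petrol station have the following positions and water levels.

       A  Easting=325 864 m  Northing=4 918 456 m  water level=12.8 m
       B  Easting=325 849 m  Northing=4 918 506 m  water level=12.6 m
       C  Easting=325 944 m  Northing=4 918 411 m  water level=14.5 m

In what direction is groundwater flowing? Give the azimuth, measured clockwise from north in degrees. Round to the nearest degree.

Differences from A: to B (Δx, Δy, Δh) = (-15, 50, -0.2); to C = (80, -45, +1.7).
Solve a·Δx + b·Δy = Δh: det = (-15)·(-45) − 80·50 = -3325.
∂h/∂x = [(-0.2)·(-45) − (+1.7)·50] / -3325 = +0.02286
∂h/∂y = [(-15)·(+1.7) − 80·(-0.2)] / -3325 = +0.002857
Flow direction (−∇h) has components (-0.02286 E, -0.002857 N).
Azimuth = atan2(E, N) = atan2(-0.02286, -0.002857) = 262.9° ≈ 263°.

263°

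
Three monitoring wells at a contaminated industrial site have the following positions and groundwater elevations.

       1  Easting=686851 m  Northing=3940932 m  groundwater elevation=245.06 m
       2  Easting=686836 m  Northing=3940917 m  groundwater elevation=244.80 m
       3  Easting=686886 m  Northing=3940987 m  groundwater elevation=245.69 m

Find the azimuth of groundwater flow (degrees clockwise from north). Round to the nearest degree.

Three-point gradient (reference 1): Δ to 2 = (-15, -15, -0.26), Δ to 3 = (35, 55, +0.63).
∂h/∂x = +0.01617, ∂h/∂y = +0.001167 (det = -300).
Flow direction (−∇h) has components (-0.01617 E, -0.001167 N).
Azimuth = atan2(E, N) = atan2(-0.01617, -0.001167) = 265.9° ≈ 266°.

266°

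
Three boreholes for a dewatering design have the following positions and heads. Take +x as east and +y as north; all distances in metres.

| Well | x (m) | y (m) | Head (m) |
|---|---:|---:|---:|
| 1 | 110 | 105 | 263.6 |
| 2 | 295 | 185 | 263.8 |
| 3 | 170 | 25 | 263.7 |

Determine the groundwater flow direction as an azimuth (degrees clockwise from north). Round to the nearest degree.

285°

Three-point gradient (reference 1): Δ to 2 = (185, 80, +0.2), Δ to 3 = (60, -80, +0.1).
∂h/∂x = +0.001224, ∂h/∂y = -0.0003316 (det = -19600).
Flow direction (−∇h) has components (-0.001224 E, +0.0003316 N).
Azimuth = atan2(E, N) = atan2(-0.001224, +0.0003316) = 285.2° ≈ 285°.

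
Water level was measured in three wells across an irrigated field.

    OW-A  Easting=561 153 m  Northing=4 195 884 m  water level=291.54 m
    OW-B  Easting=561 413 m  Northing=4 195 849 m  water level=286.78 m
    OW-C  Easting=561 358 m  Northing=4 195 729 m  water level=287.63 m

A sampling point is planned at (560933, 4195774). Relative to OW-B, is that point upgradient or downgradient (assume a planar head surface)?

upgradient

Differences from OW-A: to OW-B (Δx, Δy, Δh) = (260, -35, -4.76); to OW-C = (205, -155, -3.91).
Determinant of the coordinate differences = 260·(-155) − 205·(-35) = -33125.
∂h/∂x = [(-4.76)·(-155) − (-3.91)·(-35)] / -33125 = -0.01814
∂h/∂y = [260·(-3.91) − 205·(-4.76)] / -33125 = +0.001232
Head at (560933, 4195774) = 291.54 + (-0.01814)·(-220) + (+0.001232)·(-110) = 295.40 m.
That is higher than the 286.78 m at OW-B, so the point is upgradient.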